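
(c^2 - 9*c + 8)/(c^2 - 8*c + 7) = (c - 8)/(c - 7)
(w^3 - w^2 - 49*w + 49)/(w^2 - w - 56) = (w^2 - 8*w + 7)/(w - 8)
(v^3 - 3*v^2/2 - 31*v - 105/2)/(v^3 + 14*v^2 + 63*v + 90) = (2*v^2 - 9*v - 35)/(2*(v^2 + 11*v + 30))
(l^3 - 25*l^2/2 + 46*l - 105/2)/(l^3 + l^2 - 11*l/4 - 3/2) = 2*(2*l^3 - 25*l^2 + 92*l - 105)/(4*l^3 + 4*l^2 - 11*l - 6)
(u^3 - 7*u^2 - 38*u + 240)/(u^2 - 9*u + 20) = (u^2 - 2*u - 48)/(u - 4)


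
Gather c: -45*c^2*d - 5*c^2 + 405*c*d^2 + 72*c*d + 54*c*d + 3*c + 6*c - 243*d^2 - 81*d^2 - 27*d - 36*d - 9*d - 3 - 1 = c^2*(-45*d - 5) + c*(405*d^2 + 126*d + 9) - 324*d^2 - 72*d - 4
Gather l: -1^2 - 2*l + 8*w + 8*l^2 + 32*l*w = 8*l^2 + l*(32*w - 2) + 8*w - 1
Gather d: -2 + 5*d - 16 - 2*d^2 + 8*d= -2*d^2 + 13*d - 18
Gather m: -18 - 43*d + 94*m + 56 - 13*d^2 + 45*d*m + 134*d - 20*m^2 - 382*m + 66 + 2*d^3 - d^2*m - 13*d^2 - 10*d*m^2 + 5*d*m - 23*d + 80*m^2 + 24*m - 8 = 2*d^3 - 26*d^2 + 68*d + m^2*(60 - 10*d) + m*(-d^2 + 50*d - 264) + 96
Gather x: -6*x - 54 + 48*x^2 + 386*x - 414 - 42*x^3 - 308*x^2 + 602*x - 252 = -42*x^3 - 260*x^2 + 982*x - 720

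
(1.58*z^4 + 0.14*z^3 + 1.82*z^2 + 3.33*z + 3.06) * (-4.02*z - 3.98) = -6.3516*z^5 - 6.8512*z^4 - 7.8736*z^3 - 20.6302*z^2 - 25.5546*z - 12.1788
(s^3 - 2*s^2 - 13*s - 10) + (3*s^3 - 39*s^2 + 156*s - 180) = 4*s^3 - 41*s^2 + 143*s - 190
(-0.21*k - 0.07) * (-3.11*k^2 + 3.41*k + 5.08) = 0.6531*k^3 - 0.4984*k^2 - 1.3055*k - 0.3556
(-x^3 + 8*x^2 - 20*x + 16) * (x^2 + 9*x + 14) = -x^5 - x^4 + 38*x^3 - 52*x^2 - 136*x + 224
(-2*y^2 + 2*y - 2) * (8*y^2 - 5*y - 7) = -16*y^4 + 26*y^3 - 12*y^2 - 4*y + 14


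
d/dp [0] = 0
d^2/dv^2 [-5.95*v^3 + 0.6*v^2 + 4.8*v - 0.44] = 1.2 - 35.7*v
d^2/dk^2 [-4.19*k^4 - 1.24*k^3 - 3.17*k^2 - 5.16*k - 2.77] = -50.28*k^2 - 7.44*k - 6.34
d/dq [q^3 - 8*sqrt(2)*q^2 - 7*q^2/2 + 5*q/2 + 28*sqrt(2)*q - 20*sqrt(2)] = 3*q^2 - 16*sqrt(2)*q - 7*q + 5/2 + 28*sqrt(2)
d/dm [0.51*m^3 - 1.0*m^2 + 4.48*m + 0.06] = 1.53*m^2 - 2.0*m + 4.48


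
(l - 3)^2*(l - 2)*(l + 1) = l^4 - 7*l^3 + 13*l^2 + 3*l - 18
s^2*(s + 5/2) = s^3 + 5*s^2/2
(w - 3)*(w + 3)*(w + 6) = w^3 + 6*w^2 - 9*w - 54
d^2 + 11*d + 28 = (d + 4)*(d + 7)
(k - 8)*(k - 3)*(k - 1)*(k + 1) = k^4 - 11*k^3 + 23*k^2 + 11*k - 24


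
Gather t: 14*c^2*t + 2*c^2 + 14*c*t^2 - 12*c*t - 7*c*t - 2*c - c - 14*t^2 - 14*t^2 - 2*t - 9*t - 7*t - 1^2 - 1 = 2*c^2 - 3*c + t^2*(14*c - 28) + t*(14*c^2 - 19*c - 18) - 2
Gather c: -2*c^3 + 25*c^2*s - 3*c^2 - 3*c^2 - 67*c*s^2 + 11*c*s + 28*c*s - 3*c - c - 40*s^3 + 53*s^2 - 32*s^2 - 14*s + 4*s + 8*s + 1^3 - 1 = -2*c^3 + c^2*(25*s - 6) + c*(-67*s^2 + 39*s - 4) - 40*s^3 + 21*s^2 - 2*s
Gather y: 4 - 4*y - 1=3 - 4*y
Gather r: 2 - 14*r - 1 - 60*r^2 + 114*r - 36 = -60*r^2 + 100*r - 35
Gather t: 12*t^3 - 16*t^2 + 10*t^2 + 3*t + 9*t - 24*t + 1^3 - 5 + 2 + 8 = 12*t^3 - 6*t^2 - 12*t + 6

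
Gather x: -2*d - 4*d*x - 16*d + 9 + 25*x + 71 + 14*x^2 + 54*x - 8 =-18*d + 14*x^2 + x*(79 - 4*d) + 72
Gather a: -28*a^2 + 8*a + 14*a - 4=-28*a^2 + 22*a - 4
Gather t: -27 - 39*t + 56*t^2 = 56*t^2 - 39*t - 27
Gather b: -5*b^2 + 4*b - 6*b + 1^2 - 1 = -5*b^2 - 2*b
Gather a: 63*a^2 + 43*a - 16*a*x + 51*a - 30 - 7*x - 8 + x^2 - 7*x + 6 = 63*a^2 + a*(94 - 16*x) + x^2 - 14*x - 32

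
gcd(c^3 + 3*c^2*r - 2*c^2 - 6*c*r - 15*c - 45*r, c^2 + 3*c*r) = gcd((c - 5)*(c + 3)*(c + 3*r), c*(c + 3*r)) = c + 3*r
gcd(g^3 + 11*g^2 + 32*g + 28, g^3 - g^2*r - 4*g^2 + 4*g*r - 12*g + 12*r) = g + 2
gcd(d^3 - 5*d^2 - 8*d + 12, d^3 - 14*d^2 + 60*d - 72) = d - 6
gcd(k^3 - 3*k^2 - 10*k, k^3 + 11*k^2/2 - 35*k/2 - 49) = k + 2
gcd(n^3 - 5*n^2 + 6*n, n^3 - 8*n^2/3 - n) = n^2 - 3*n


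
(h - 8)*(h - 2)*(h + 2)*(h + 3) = h^4 - 5*h^3 - 28*h^2 + 20*h + 96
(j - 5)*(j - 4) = j^2 - 9*j + 20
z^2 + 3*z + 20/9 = (z + 4/3)*(z + 5/3)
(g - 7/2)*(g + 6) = g^2 + 5*g/2 - 21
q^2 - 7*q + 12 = (q - 4)*(q - 3)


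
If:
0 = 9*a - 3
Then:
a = 1/3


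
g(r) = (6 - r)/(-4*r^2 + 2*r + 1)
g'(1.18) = 7.80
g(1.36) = -1.26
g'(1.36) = 3.32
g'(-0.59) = -17.28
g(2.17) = -0.28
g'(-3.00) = -0.11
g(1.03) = -4.20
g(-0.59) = -4.19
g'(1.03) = 22.98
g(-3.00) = -0.22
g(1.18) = -2.18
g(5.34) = -0.01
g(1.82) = -0.49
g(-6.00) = -0.08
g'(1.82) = 0.82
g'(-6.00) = -0.02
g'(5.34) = 0.01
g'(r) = (6 - r)*(8*r - 2)/(-4*r^2 + 2*r + 1)^2 - 1/(-4*r^2 + 2*r + 1) = (-4*r^2 + 48*r - 13)/(16*r^4 - 16*r^3 - 4*r^2 + 4*r + 1)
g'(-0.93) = -3.27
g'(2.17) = 0.40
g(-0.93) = -1.60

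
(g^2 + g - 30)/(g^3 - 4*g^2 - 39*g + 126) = (g - 5)/(g^2 - 10*g + 21)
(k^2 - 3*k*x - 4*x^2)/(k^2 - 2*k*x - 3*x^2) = (-k + 4*x)/(-k + 3*x)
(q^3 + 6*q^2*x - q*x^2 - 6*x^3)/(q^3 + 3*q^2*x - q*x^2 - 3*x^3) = (q + 6*x)/(q + 3*x)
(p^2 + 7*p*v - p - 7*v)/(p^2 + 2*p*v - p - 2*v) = (p + 7*v)/(p + 2*v)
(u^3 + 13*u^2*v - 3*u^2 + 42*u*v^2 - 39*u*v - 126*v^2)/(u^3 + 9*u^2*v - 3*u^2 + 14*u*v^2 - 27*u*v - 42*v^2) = (u + 6*v)/(u + 2*v)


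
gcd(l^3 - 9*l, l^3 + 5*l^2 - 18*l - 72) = l + 3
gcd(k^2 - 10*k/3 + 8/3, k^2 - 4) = k - 2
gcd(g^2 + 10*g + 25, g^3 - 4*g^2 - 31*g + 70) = g + 5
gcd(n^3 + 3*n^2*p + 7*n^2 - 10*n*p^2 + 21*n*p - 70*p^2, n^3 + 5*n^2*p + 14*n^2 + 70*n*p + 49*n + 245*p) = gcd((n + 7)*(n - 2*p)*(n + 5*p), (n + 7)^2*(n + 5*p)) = n^2 + 5*n*p + 7*n + 35*p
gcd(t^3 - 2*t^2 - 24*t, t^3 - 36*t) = t^2 - 6*t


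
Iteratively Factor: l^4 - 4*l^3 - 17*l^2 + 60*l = (l - 3)*(l^3 - l^2 - 20*l) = (l - 3)*(l + 4)*(l^2 - 5*l) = (l - 5)*(l - 3)*(l + 4)*(l)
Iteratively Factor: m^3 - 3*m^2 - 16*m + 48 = (m - 3)*(m^2 - 16) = (m - 3)*(m + 4)*(m - 4)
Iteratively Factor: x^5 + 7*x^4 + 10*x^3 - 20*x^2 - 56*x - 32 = (x - 2)*(x^4 + 9*x^3 + 28*x^2 + 36*x + 16) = (x - 2)*(x + 2)*(x^3 + 7*x^2 + 14*x + 8) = (x - 2)*(x + 1)*(x + 2)*(x^2 + 6*x + 8) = (x - 2)*(x + 1)*(x + 2)*(x + 4)*(x + 2)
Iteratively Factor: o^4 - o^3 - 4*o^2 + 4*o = (o + 2)*(o^3 - 3*o^2 + 2*o) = o*(o + 2)*(o^2 - 3*o + 2) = o*(o - 1)*(o + 2)*(o - 2)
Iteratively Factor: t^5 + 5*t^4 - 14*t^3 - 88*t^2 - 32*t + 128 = (t + 2)*(t^4 + 3*t^3 - 20*t^2 - 48*t + 64) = (t - 1)*(t + 2)*(t^3 + 4*t^2 - 16*t - 64) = (t - 1)*(t + 2)*(t + 4)*(t^2 - 16) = (t - 1)*(t + 2)*(t + 4)^2*(t - 4)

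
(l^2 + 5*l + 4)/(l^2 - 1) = (l + 4)/(l - 1)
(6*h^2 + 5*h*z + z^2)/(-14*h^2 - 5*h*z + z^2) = (3*h + z)/(-7*h + z)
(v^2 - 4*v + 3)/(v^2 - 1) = (v - 3)/(v + 1)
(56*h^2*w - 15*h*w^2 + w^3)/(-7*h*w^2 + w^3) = (-8*h + w)/w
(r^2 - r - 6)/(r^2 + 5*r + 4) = (r^2 - r - 6)/(r^2 + 5*r + 4)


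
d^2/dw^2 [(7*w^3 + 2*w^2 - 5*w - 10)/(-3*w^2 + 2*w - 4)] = 2*(89*w^3 + 510*w^2 - 696*w - 72)/(27*w^6 - 54*w^5 + 144*w^4 - 152*w^3 + 192*w^2 - 96*w + 64)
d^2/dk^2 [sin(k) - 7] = -sin(k)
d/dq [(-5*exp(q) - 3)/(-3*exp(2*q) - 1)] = (-15*exp(2*q) - 18*exp(q) + 5)*exp(q)/(9*exp(4*q) + 6*exp(2*q) + 1)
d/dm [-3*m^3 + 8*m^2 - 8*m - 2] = -9*m^2 + 16*m - 8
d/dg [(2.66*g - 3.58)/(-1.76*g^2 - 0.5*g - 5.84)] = (4.6816*g^2 - 12.6016*g - 17.3244)/(3.0976*g^4 + 1.76*g^3 + 20.8068*g^2 + 5.84*g + 34.1056)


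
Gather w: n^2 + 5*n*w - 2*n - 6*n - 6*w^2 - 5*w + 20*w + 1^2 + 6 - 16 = n^2 - 8*n - 6*w^2 + w*(5*n + 15) - 9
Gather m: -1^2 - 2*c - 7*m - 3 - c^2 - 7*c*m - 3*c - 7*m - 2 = -c^2 - 5*c + m*(-7*c - 14) - 6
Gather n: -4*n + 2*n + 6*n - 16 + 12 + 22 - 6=4*n + 12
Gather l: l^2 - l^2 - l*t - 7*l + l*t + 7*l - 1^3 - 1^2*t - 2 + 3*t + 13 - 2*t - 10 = 0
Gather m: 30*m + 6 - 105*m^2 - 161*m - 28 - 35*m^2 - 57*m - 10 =-140*m^2 - 188*m - 32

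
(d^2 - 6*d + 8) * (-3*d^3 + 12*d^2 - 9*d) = -3*d^5 + 30*d^4 - 105*d^3 + 150*d^2 - 72*d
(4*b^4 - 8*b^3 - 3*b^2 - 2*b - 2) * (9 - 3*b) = -12*b^5 + 60*b^4 - 63*b^3 - 21*b^2 - 12*b - 18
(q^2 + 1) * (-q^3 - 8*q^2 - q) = -q^5 - 8*q^4 - 2*q^3 - 8*q^2 - q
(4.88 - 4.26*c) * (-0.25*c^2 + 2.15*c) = 1.065*c^3 - 10.379*c^2 + 10.492*c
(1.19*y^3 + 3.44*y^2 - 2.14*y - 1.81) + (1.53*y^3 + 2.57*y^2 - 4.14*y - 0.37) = 2.72*y^3 + 6.01*y^2 - 6.28*y - 2.18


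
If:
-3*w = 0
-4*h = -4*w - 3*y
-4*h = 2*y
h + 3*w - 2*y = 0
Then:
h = 0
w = 0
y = 0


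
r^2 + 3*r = r*(r + 3)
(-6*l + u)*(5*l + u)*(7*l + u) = -210*l^3 - 37*l^2*u + 6*l*u^2 + u^3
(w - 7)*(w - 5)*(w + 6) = w^3 - 6*w^2 - 37*w + 210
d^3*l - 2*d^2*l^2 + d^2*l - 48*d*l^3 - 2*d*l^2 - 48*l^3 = (d - 8*l)*(d + 6*l)*(d*l + l)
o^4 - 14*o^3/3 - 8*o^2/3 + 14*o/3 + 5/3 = (o - 5)*(o - 1)*(o + 1/3)*(o + 1)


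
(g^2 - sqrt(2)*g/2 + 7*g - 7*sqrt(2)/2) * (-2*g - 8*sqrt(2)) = -2*g^3 - 14*g^2 - 7*sqrt(2)*g^2 - 49*sqrt(2)*g + 8*g + 56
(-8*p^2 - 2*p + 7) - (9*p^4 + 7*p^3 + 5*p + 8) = -9*p^4 - 7*p^3 - 8*p^2 - 7*p - 1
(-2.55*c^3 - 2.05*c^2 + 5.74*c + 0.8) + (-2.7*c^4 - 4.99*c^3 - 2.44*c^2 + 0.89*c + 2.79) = -2.7*c^4 - 7.54*c^3 - 4.49*c^2 + 6.63*c + 3.59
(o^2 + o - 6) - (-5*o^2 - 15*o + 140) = 6*o^2 + 16*o - 146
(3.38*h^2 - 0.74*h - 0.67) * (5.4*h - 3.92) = 18.252*h^3 - 17.2456*h^2 - 0.717200000000001*h + 2.6264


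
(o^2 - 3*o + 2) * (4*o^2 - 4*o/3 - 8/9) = 4*o^4 - 40*o^3/3 + 100*o^2/9 - 16/9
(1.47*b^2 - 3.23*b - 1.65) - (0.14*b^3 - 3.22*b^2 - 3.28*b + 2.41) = -0.14*b^3 + 4.69*b^2 + 0.0499999999999998*b - 4.06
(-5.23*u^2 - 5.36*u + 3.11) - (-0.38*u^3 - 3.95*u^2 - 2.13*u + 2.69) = 0.38*u^3 - 1.28*u^2 - 3.23*u + 0.42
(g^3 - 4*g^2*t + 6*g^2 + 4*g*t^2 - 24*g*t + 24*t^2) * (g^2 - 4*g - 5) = g^5 - 4*g^4*t + 2*g^4 + 4*g^3*t^2 - 8*g^3*t - 29*g^3 + 8*g^2*t^2 + 116*g^2*t - 30*g^2 - 116*g*t^2 + 120*g*t - 120*t^2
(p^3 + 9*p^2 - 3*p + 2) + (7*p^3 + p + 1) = 8*p^3 + 9*p^2 - 2*p + 3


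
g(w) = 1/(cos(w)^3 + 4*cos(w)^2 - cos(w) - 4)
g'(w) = (3*sin(w)*cos(w)^2 + 8*sin(w)*cos(w) - sin(w))/(cos(w)^3 + 4*cos(w)^2 - cos(w) - 4)^2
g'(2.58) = -3.74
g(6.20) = -28.99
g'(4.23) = 0.47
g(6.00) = -2.58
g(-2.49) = -0.85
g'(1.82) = -0.22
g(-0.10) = -20.09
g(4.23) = -0.36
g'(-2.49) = 2.39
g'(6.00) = -17.60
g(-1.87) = -0.30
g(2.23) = -0.47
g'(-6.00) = 17.60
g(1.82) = -0.28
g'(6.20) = -694.89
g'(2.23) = -0.84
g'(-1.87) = 0.26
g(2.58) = -1.12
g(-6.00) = -2.58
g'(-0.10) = -400.00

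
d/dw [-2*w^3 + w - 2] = 1 - 6*w^2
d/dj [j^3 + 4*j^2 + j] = 3*j^2 + 8*j + 1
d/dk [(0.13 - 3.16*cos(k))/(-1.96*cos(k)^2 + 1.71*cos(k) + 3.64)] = (6.1936*cos(k)^2 - 0.5096*cos(k) + 11.7247)*sin(k)/(3.8416*cos(k)^4 - 6.7032*cos(k)^3 - 11.3447*cos(k)^2 + 12.4488*cos(k) + 13.2496)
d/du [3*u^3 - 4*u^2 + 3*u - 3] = 9*u^2 - 8*u + 3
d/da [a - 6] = 1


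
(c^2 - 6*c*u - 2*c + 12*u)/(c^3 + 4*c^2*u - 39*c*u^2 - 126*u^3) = (c - 2)/(c^2 + 10*c*u + 21*u^2)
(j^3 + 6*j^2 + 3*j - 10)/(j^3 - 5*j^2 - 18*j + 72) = (j^3 + 6*j^2 + 3*j - 10)/(j^3 - 5*j^2 - 18*j + 72)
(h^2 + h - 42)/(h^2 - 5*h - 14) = (-h^2 - h + 42)/(-h^2 + 5*h + 14)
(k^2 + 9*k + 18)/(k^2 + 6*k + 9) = (k + 6)/(k + 3)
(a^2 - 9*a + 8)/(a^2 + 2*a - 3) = (a - 8)/(a + 3)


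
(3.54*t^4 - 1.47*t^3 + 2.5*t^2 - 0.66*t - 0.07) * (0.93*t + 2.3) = 3.2922*t^5 + 6.7749*t^4 - 1.056*t^3 + 5.1362*t^2 - 1.5831*t - 0.161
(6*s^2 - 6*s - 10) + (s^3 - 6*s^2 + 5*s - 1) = s^3 - s - 11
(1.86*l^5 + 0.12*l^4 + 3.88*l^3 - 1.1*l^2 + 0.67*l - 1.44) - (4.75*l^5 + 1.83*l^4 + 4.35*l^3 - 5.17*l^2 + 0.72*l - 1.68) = -2.89*l^5 - 1.71*l^4 - 0.47*l^3 + 4.07*l^2 - 0.0499999999999999*l + 0.24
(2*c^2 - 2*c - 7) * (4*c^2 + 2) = 8*c^4 - 8*c^3 - 24*c^2 - 4*c - 14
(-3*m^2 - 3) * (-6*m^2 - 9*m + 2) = 18*m^4 + 27*m^3 + 12*m^2 + 27*m - 6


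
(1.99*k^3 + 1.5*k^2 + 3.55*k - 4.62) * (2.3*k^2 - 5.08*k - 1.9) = 4.577*k^5 - 6.6592*k^4 - 3.236*k^3 - 31.51*k^2 + 16.7246*k + 8.778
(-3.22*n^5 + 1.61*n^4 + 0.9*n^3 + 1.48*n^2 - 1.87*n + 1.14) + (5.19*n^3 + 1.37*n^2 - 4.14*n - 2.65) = -3.22*n^5 + 1.61*n^4 + 6.09*n^3 + 2.85*n^2 - 6.01*n - 1.51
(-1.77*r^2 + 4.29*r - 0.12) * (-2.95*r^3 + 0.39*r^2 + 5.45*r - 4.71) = 5.2215*r^5 - 13.3458*r^4 - 7.6194*r^3 + 31.6704*r^2 - 20.8599*r + 0.5652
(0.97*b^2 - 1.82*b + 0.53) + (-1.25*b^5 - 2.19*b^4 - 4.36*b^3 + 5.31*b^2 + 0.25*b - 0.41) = -1.25*b^5 - 2.19*b^4 - 4.36*b^3 + 6.28*b^2 - 1.57*b + 0.12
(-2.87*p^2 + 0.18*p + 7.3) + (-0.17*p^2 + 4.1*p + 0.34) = -3.04*p^2 + 4.28*p + 7.64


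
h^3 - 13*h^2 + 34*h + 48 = (h - 8)*(h - 6)*(h + 1)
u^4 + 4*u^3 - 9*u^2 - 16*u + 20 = (u - 2)*(u - 1)*(u + 2)*(u + 5)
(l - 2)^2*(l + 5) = l^3 + l^2 - 16*l + 20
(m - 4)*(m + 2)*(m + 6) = m^3 + 4*m^2 - 20*m - 48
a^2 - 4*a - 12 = (a - 6)*(a + 2)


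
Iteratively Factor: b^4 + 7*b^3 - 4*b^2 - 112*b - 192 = (b + 3)*(b^3 + 4*b^2 - 16*b - 64) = (b - 4)*(b + 3)*(b^2 + 8*b + 16) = (b - 4)*(b + 3)*(b + 4)*(b + 4)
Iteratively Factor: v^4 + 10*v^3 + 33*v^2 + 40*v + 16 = (v + 4)*(v^3 + 6*v^2 + 9*v + 4) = (v + 1)*(v + 4)*(v^2 + 5*v + 4) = (v + 1)*(v + 4)^2*(v + 1)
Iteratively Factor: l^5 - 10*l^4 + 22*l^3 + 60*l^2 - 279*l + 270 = (l + 3)*(l^4 - 13*l^3 + 61*l^2 - 123*l + 90) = (l - 2)*(l + 3)*(l^3 - 11*l^2 + 39*l - 45) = (l - 3)*(l - 2)*(l + 3)*(l^2 - 8*l + 15) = (l - 3)^2*(l - 2)*(l + 3)*(l - 5)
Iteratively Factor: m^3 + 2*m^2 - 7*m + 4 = (m - 1)*(m^2 + 3*m - 4) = (m - 1)*(m + 4)*(m - 1)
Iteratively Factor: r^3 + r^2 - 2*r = (r - 1)*(r^2 + 2*r) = (r - 1)*(r + 2)*(r)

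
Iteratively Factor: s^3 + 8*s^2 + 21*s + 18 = (s + 2)*(s^2 + 6*s + 9) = (s + 2)*(s + 3)*(s + 3)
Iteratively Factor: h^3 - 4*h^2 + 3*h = (h)*(h^2 - 4*h + 3) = h*(h - 3)*(h - 1)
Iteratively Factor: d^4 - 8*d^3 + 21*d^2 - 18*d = (d - 3)*(d^3 - 5*d^2 + 6*d) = (d - 3)^2*(d^2 - 2*d) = d*(d - 3)^2*(d - 2)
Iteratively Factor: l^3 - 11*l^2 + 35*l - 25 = (l - 5)*(l^2 - 6*l + 5) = (l - 5)^2*(l - 1)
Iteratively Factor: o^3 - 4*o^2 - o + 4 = (o - 4)*(o^2 - 1) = (o - 4)*(o + 1)*(o - 1)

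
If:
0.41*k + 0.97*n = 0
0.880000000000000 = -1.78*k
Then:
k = -0.49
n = 0.21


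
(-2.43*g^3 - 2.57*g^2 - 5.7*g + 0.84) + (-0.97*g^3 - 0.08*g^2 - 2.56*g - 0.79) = -3.4*g^3 - 2.65*g^2 - 8.26*g + 0.0499999999999999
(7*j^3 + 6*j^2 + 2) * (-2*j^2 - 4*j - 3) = -14*j^5 - 40*j^4 - 45*j^3 - 22*j^2 - 8*j - 6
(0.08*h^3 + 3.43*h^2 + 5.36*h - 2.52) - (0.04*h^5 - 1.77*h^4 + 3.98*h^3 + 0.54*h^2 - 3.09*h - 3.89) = -0.04*h^5 + 1.77*h^4 - 3.9*h^3 + 2.89*h^2 + 8.45*h + 1.37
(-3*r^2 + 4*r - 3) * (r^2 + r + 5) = -3*r^4 + r^3 - 14*r^2 + 17*r - 15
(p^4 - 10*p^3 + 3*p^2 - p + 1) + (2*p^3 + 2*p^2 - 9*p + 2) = p^4 - 8*p^3 + 5*p^2 - 10*p + 3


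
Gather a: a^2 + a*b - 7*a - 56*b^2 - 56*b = a^2 + a*(b - 7) - 56*b^2 - 56*b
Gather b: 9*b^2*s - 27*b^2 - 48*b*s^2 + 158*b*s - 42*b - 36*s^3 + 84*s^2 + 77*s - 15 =b^2*(9*s - 27) + b*(-48*s^2 + 158*s - 42) - 36*s^3 + 84*s^2 + 77*s - 15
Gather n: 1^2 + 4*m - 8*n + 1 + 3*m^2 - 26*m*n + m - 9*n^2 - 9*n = 3*m^2 + 5*m - 9*n^2 + n*(-26*m - 17) + 2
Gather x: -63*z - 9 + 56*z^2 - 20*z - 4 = 56*z^2 - 83*z - 13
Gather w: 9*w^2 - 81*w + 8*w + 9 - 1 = 9*w^2 - 73*w + 8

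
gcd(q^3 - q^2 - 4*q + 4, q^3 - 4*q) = q^2 - 4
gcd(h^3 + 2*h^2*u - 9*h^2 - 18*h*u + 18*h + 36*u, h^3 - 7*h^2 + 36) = h^2 - 9*h + 18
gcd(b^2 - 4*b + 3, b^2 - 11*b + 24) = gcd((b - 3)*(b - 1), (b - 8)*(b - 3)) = b - 3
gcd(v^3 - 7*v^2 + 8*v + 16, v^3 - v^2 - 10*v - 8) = v^2 - 3*v - 4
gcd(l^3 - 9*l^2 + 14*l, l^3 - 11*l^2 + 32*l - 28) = l^2 - 9*l + 14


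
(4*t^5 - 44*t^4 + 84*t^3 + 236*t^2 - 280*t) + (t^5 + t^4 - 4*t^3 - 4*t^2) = 5*t^5 - 43*t^4 + 80*t^3 + 232*t^2 - 280*t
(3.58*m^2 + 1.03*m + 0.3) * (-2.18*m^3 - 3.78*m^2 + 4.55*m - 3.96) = -7.8044*m^5 - 15.7778*m^4 + 11.7416*m^3 - 10.6243*m^2 - 2.7138*m - 1.188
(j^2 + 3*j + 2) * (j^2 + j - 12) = j^4 + 4*j^3 - 7*j^2 - 34*j - 24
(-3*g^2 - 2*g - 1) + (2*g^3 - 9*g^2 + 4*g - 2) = 2*g^3 - 12*g^2 + 2*g - 3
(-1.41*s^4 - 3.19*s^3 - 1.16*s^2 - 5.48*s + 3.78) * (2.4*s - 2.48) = -3.384*s^5 - 4.1592*s^4 + 5.1272*s^3 - 10.2752*s^2 + 22.6624*s - 9.3744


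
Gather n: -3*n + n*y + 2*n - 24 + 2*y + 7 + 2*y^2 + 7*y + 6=n*(y - 1) + 2*y^2 + 9*y - 11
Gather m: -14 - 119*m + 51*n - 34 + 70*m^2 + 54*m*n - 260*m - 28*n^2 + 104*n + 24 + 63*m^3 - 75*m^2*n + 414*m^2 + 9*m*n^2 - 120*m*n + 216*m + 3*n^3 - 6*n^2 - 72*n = 63*m^3 + m^2*(484 - 75*n) + m*(9*n^2 - 66*n - 163) + 3*n^3 - 34*n^2 + 83*n - 24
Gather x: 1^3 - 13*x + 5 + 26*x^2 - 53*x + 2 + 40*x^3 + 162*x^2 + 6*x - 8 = 40*x^3 + 188*x^2 - 60*x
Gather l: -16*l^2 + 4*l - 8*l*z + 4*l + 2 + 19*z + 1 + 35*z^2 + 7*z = -16*l^2 + l*(8 - 8*z) + 35*z^2 + 26*z + 3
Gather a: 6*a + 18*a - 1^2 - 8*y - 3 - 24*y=24*a - 32*y - 4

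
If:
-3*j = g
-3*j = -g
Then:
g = 0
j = 0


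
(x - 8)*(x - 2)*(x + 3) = x^3 - 7*x^2 - 14*x + 48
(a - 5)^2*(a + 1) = a^3 - 9*a^2 + 15*a + 25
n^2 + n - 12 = (n - 3)*(n + 4)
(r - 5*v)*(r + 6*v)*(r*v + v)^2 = r^4*v^2 + r^3*v^3 + 2*r^3*v^2 - 30*r^2*v^4 + 2*r^2*v^3 + r^2*v^2 - 60*r*v^4 + r*v^3 - 30*v^4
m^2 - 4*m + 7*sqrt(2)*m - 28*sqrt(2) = (m - 4)*(m + 7*sqrt(2))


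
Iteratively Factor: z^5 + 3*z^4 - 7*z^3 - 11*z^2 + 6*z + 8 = (z + 1)*(z^4 + 2*z^3 - 9*z^2 - 2*z + 8) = (z + 1)*(z + 4)*(z^3 - 2*z^2 - z + 2) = (z - 1)*(z + 1)*(z + 4)*(z^2 - z - 2) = (z - 2)*(z - 1)*(z + 1)*(z + 4)*(z + 1)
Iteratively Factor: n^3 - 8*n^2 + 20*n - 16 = (n - 4)*(n^2 - 4*n + 4) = (n - 4)*(n - 2)*(n - 2)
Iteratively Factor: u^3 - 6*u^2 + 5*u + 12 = (u - 3)*(u^2 - 3*u - 4) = (u - 4)*(u - 3)*(u + 1)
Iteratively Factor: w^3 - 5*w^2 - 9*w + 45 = (w - 5)*(w^2 - 9) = (w - 5)*(w - 3)*(w + 3)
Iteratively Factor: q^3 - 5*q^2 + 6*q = (q - 3)*(q^2 - 2*q) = q*(q - 3)*(q - 2)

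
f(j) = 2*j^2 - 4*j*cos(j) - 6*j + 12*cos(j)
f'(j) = 4*j*sin(j) + 4*j - 12*sin(j) - 4*cos(j) - 6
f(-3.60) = 23.85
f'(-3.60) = -28.50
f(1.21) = -1.80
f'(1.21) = -9.27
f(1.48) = -3.95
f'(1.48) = -6.50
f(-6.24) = 152.24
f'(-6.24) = -36.55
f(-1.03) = 16.60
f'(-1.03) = 1.64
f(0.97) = 0.65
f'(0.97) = -11.08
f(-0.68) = 16.45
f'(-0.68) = -2.57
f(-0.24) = 14.14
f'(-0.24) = -7.76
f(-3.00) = 12.24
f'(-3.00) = -10.65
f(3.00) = 0.00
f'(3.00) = 9.96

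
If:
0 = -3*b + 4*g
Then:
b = 4*g/3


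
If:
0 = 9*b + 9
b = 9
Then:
No Solution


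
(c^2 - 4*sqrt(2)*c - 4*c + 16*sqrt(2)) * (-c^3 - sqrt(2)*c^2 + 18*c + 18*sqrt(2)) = -c^5 + 4*c^4 + 3*sqrt(2)*c^4 - 12*sqrt(2)*c^3 + 26*c^3 - 104*c^2 - 54*sqrt(2)*c^2 - 144*c + 216*sqrt(2)*c + 576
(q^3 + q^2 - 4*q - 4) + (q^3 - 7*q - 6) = 2*q^3 + q^2 - 11*q - 10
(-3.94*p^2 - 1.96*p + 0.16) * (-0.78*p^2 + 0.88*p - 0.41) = 3.0732*p^4 - 1.9384*p^3 - 0.2342*p^2 + 0.9444*p - 0.0656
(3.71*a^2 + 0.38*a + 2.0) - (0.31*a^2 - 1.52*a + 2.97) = 3.4*a^2 + 1.9*a - 0.97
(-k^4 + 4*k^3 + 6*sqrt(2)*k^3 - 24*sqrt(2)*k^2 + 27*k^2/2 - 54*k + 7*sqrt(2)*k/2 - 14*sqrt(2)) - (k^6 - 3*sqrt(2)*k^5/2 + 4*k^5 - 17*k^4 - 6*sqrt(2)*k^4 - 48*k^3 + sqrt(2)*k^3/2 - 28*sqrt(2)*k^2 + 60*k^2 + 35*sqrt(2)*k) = -k^6 - 4*k^5 + 3*sqrt(2)*k^5/2 + 6*sqrt(2)*k^4 + 16*k^4 + 11*sqrt(2)*k^3/2 + 52*k^3 - 93*k^2/2 + 4*sqrt(2)*k^2 - 54*k - 63*sqrt(2)*k/2 - 14*sqrt(2)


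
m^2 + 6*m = m*(m + 6)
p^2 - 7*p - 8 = (p - 8)*(p + 1)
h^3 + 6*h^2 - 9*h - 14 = (h - 2)*(h + 1)*(h + 7)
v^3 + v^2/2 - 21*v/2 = v*(v - 3)*(v + 7/2)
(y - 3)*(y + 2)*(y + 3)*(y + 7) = y^4 + 9*y^3 + 5*y^2 - 81*y - 126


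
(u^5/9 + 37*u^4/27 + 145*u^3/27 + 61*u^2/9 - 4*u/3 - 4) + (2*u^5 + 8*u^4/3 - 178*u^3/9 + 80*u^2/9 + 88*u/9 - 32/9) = 19*u^5/9 + 109*u^4/27 - 389*u^3/27 + 47*u^2/3 + 76*u/9 - 68/9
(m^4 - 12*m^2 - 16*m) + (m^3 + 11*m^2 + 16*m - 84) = m^4 + m^3 - m^2 - 84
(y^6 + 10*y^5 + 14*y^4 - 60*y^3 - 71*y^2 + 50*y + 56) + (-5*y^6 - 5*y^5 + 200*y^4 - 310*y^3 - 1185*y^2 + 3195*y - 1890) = -4*y^6 + 5*y^5 + 214*y^4 - 370*y^3 - 1256*y^2 + 3245*y - 1834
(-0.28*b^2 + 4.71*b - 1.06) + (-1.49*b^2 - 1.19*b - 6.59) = -1.77*b^2 + 3.52*b - 7.65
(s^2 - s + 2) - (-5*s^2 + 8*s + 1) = 6*s^2 - 9*s + 1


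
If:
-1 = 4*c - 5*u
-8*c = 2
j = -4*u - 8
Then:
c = -1/4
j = -8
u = 0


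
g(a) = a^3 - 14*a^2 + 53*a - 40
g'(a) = 3*a^2 - 28*a + 53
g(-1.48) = -152.35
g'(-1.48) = 101.01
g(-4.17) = -576.97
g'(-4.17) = 221.93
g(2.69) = 20.73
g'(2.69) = -0.61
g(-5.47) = -912.47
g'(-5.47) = 295.92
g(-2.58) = -287.10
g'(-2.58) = 145.21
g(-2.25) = -241.52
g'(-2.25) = 131.19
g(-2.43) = -265.81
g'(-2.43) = 138.75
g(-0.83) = -94.21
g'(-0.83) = 78.31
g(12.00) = 308.00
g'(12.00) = 149.00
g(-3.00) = -352.00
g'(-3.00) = 164.00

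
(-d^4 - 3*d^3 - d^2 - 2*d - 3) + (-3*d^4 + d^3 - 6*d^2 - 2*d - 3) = -4*d^4 - 2*d^3 - 7*d^2 - 4*d - 6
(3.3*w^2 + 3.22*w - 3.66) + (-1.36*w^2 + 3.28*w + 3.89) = 1.94*w^2 + 6.5*w + 0.23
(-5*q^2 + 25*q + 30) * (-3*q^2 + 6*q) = 15*q^4 - 105*q^3 + 60*q^2 + 180*q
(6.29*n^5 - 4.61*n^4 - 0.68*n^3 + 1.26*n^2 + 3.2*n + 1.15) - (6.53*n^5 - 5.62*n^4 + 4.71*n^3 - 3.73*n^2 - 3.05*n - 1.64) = -0.24*n^5 + 1.01*n^4 - 5.39*n^3 + 4.99*n^2 + 6.25*n + 2.79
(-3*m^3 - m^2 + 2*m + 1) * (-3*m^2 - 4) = 9*m^5 + 3*m^4 + 6*m^3 + m^2 - 8*m - 4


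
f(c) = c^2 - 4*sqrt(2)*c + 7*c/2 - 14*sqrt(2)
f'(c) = 2*c - 4*sqrt(2) + 7/2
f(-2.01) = -11.42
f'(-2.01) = -6.18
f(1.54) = -20.75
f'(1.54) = 0.92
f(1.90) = -20.29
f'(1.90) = 1.64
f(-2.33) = -9.34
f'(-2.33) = -6.82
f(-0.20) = -19.33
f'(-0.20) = -2.56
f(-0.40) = -18.78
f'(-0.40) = -2.96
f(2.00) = -20.11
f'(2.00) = 1.84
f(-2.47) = -8.37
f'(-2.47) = -7.10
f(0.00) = -19.80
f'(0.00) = -2.16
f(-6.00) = 29.14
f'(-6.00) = -14.16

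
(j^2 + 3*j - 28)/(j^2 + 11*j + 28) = (j - 4)/(j + 4)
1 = 1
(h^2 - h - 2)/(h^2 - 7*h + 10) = (h + 1)/(h - 5)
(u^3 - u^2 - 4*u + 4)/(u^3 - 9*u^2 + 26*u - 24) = (u^2 + u - 2)/(u^2 - 7*u + 12)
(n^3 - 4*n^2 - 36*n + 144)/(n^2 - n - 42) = (n^2 - 10*n + 24)/(n - 7)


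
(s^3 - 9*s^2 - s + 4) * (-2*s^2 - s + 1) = -2*s^5 + 17*s^4 + 12*s^3 - 16*s^2 - 5*s + 4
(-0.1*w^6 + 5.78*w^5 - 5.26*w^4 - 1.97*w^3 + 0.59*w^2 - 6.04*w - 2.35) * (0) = 0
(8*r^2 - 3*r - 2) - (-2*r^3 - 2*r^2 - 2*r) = 2*r^3 + 10*r^2 - r - 2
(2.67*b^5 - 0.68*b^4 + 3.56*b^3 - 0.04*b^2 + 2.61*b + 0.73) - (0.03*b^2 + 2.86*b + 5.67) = 2.67*b^5 - 0.68*b^4 + 3.56*b^3 - 0.07*b^2 - 0.25*b - 4.94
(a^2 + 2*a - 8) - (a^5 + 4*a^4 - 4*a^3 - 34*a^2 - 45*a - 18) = -a^5 - 4*a^4 + 4*a^3 + 35*a^2 + 47*a + 10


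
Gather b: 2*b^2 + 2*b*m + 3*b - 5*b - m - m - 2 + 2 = 2*b^2 + b*(2*m - 2) - 2*m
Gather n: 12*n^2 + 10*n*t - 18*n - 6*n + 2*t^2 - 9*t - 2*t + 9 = 12*n^2 + n*(10*t - 24) + 2*t^2 - 11*t + 9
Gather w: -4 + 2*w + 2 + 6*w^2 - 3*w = 6*w^2 - w - 2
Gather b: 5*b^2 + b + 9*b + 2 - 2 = 5*b^2 + 10*b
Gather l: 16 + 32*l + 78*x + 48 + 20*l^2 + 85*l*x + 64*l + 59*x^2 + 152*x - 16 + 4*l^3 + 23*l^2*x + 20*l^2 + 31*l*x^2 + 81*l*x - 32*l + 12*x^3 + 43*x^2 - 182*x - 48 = 4*l^3 + l^2*(23*x + 40) + l*(31*x^2 + 166*x + 64) + 12*x^3 + 102*x^2 + 48*x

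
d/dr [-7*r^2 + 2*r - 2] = 2 - 14*r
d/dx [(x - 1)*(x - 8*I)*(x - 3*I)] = 3*x^2 + x*(-2 - 22*I) - 24 + 11*I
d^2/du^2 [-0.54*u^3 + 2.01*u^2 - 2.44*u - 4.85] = 4.02 - 3.24*u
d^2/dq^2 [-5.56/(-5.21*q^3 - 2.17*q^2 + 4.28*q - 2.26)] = (-(173.8056*q + 24.1304)*(5.21*q^3 + 2.17*q^2 - 4.28*q + 2.26) + 5.56*(15.63*q^2 + 4.34*q - 4.28)*(31.26*q^2 + 8.68*q - 8.56))/(5.21*q^3 + 2.17*q^2 - 4.28*q + 2.26)^3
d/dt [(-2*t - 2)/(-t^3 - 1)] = 2*(t^3 - 3*t^2*(t + 1) + 1)/(t^3 + 1)^2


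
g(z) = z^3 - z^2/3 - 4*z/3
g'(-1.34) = 4.95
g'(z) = 3*z^2 - 2*z/3 - 4/3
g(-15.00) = -3430.00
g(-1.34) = -1.22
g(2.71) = 13.84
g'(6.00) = 102.67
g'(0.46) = -1.01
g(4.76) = 93.95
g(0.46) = -0.59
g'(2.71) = 18.89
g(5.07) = 115.00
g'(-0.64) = 0.32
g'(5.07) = 72.40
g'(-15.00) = 683.67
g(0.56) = -0.68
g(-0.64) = 0.45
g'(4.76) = 63.47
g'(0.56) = -0.77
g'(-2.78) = 23.71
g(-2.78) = -20.35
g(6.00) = 196.00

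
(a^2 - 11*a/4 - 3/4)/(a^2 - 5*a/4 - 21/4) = (4*a + 1)/(4*a + 7)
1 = 1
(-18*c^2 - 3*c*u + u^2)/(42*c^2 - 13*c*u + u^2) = (3*c + u)/(-7*c + u)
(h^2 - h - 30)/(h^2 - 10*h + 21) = (h^2 - h - 30)/(h^2 - 10*h + 21)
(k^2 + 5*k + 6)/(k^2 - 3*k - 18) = (k + 2)/(k - 6)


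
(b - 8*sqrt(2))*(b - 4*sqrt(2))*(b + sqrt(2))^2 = b^4 - 10*sqrt(2)*b^3 + 18*b^2 + 104*sqrt(2)*b + 128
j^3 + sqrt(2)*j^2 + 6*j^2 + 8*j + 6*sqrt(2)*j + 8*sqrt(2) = (j + 2)*(j + 4)*(j + sqrt(2))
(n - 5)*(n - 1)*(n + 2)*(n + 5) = n^4 + n^3 - 27*n^2 - 25*n + 50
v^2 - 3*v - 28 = (v - 7)*(v + 4)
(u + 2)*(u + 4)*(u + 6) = u^3 + 12*u^2 + 44*u + 48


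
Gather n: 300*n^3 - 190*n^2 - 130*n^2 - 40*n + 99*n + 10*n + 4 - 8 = 300*n^3 - 320*n^2 + 69*n - 4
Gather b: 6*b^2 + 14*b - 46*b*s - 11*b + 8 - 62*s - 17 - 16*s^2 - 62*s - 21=6*b^2 + b*(3 - 46*s) - 16*s^2 - 124*s - 30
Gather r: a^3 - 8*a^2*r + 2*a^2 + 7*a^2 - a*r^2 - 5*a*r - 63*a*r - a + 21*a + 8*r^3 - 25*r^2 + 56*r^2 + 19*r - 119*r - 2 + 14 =a^3 + 9*a^2 + 20*a + 8*r^3 + r^2*(31 - a) + r*(-8*a^2 - 68*a - 100) + 12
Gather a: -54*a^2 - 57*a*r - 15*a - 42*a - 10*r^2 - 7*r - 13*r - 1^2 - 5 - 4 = -54*a^2 + a*(-57*r - 57) - 10*r^2 - 20*r - 10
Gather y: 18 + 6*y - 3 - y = 5*y + 15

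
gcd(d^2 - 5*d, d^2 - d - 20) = d - 5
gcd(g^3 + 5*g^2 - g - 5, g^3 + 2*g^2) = 1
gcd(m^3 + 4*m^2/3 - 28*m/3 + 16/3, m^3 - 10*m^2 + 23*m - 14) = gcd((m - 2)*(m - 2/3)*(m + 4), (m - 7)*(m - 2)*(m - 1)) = m - 2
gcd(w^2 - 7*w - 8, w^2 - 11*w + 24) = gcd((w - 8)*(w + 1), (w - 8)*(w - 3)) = w - 8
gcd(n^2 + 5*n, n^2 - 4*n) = n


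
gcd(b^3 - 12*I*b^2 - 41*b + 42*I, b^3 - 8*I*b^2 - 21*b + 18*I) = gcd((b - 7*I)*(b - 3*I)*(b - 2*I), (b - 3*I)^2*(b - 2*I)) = b^2 - 5*I*b - 6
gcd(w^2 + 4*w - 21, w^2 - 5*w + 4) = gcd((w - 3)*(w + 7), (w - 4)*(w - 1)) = 1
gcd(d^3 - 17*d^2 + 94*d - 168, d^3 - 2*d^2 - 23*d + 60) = d - 4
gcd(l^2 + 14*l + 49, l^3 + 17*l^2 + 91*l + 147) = l^2 + 14*l + 49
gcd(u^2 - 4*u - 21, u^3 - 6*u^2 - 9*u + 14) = u - 7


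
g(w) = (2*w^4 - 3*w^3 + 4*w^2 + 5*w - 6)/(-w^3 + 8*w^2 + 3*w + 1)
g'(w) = (3*w^2 - 16*w - 3)*(2*w^4 - 3*w^3 + 4*w^2 + 5*w - 6)/(-w^3 + 8*w^2 + 3*w + 1)^2 + (8*w^3 - 9*w^2 + 8*w + 5)/(-w^3 + 8*w^2 + 3*w + 1) = (-2*w^6 + 32*w^5 - 2*w^4 - 55*w^2 + 104*w + 23)/(w^6 - 16*w^5 + 58*w^4 + 46*w^3 + 25*w^2 + 6*w + 1)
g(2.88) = 2.06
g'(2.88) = 1.81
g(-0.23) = -9.25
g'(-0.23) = -6.94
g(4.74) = 9.02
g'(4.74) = 6.66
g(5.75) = 19.12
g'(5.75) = 14.62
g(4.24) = 6.21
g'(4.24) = 4.70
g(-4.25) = 4.43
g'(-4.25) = -1.33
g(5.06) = 11.42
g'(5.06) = 8.42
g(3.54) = 3.60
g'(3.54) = 2.91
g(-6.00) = 6.87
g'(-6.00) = -1.46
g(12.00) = -68.49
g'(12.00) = 6.69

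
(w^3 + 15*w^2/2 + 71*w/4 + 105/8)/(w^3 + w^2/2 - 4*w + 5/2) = (w^2 + 5*w + 21/4)/(w^2 - 2*w + 1)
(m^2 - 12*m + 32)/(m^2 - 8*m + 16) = (m - 8)/(m - 4)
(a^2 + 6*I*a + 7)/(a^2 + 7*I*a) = (a - I)/a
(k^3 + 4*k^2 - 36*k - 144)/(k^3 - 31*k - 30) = (k^2 + 10*k + 24)/(k^2 + 6*k + 5)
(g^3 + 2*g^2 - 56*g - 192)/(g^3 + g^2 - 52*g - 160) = (g + 6)/(g + 5)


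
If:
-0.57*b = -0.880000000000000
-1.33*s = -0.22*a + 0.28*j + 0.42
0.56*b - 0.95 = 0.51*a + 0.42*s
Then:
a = -0.823529411764706*s - 0.167526659786722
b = 1.54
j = -5.39705882352941*s - 1.63162808983242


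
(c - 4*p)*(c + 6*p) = c^2 + 2*c*p - 24*p^2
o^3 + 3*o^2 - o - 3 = (o - 1)*(o + 1)*(o + 3)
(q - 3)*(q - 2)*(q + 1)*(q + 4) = q^4 - 15*q^2 + 10*q + 24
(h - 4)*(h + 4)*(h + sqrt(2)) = h^3 + sqrt(2)*h^2 - 16*h - 16*sqrt(2)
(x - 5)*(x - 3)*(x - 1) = x^3 - 9*x^2 + 23*x - 15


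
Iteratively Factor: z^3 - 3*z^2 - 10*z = (z + 2)*(z^2 - 5*z) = z*(z + 2)*(z - 5)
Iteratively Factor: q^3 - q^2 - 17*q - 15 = (q - 5)*(q^2 + 4*q + 3) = (q - 5)*(q + 3)*(q + 1)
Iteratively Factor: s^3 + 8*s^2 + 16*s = (s)*(s^2 + 8*s + 16) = s*(s + 4)*(s + 4)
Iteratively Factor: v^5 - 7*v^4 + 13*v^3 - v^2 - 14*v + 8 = (v - 1)*(v^4 - 6*v^3 + 7*v^2 + 6*v - 8) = (v - 1)^2*(v^3 - 5*v^2 + 2*v + 8) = (v - 1)^2*(v + 1)*(v^2 - 6*v + 8) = (v - 4)*(v - 1)^2*(v + 1)*(v - 2)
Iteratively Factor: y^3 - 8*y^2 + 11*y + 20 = (y - 5)*(y^2 - 3*y - 4) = (y - 5)*(y - 4)*(y + 1)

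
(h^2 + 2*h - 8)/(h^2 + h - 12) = (h - 2)/(h - 3)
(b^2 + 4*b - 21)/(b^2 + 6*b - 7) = (b - 3)/(b - 1)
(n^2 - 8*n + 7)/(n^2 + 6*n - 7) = (n - 7)/(n + 7)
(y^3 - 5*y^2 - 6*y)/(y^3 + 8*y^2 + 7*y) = (y - 6)/(y + 7)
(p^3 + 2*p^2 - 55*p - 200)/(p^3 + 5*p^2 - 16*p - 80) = (p^2 - 3*p - 40)/(p^2 - 16)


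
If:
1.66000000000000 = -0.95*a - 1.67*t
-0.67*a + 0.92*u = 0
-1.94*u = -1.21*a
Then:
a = 0.00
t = -0.99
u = 0.00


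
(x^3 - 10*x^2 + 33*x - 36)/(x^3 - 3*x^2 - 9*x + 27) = (x - 4)/(x + 3)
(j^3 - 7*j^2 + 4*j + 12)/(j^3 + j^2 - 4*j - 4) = (j - 6)/(j + 2)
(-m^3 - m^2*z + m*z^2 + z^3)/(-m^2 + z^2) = m + z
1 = 1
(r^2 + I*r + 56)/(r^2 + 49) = (r + 8*I)/(r + 7*I)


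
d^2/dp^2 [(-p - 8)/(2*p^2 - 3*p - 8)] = 2*((p + 8)*(4*p - 3)^2 + (6*p + 13)*(-2*p^2 + 3*p + 8))/(-2*p^2 + 3*p + 8)^3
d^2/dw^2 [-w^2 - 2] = -2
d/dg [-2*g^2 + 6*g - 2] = 6 - 4*g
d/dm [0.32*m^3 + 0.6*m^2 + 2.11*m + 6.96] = 0.96*m^2 + 1.2*m + 2.11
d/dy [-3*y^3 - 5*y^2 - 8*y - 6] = -9*y^2 - 10*y - 8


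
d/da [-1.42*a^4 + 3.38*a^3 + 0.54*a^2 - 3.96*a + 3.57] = -5.68*a^3 + 10.14*a^2 + 1.08*a - 3.96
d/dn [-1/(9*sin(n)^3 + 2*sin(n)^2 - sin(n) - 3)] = (27*sin(n)^2 + 4*sin(n) - 1)*cos(n)/(9*sin(n)^3 + 2*sin(n)^2 - sin(n) - 3)^2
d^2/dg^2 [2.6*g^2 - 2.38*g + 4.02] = 5.20000000000000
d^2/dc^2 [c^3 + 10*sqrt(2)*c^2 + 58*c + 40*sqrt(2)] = 6*c + 20*sqrt(2)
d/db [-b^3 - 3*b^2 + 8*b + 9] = -3*b^2 - 6*b + 8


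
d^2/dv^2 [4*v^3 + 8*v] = 24*v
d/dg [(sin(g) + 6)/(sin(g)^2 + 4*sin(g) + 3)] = (-12*sin(g) + cos(g)^2 - 22)*cos(g)/(sin(g)^2 + 4*sin(g) + 3)^2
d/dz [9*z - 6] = 9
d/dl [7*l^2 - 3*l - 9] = 14*l - 3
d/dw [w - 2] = 1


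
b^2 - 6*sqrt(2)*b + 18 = (b - 3*sqrt(2))^2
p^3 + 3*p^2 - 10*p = p*(p - 2)*(p + 5)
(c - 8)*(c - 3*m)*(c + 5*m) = c^3 + 2*c^2*m - 8*c^2 - 15*c*m^2 - 16*c*m + 120*m^2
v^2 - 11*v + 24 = (v - 8)*(v - 3)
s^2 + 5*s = s*(s + 5)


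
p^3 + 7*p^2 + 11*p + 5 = (p + 1)^2*(p + 5)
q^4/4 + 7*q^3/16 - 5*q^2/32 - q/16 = q*(q/4 + 1/2)*(q - 1/2)*(q + 1/4)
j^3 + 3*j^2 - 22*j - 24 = (j - 4)*(j + 1)*(j + 6)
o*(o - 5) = o^2 - 5*o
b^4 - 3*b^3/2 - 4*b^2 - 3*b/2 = b*(b - 3)*(b + 1/2)*(b + 1)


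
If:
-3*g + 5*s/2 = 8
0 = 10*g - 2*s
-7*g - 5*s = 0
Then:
No Solution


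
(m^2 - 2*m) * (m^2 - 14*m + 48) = m^4 - 16*m^3 + 76*m^2 - 96*m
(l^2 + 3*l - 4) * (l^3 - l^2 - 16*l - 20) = l^5 + 2*l^4 - 23*l^3 - 64*l^2 + 4*l + 80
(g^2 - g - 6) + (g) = g^2 - 6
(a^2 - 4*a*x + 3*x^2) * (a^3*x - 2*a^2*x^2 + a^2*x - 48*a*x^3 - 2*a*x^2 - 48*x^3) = a^5*x - 6*a^4*x^2 + a^4*x - 37*a^3*x^3 - 6*a^3*x^2 + 186*a^2*x^4 - 37*a^2*x^3 - 144*a*x^5 + 186*a*x^4 - 144*x^5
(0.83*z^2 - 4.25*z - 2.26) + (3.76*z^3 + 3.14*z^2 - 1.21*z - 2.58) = 3.76*z^3 + 3.97*z^2 - 5.46*z - 4.84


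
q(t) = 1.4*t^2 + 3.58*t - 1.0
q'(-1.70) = -1.18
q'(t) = 2.8*t + 3.58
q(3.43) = 27.75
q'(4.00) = 14.78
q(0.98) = 3.85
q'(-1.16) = 0.33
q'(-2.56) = -3.59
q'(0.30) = 4.42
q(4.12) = 37.51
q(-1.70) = -3.04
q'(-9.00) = -21.62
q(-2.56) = -0.99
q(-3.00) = 0.86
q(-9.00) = 80.18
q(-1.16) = -3.27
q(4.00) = 35.72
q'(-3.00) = -4.82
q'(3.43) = 13.18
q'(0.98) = 6.32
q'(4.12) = 15.12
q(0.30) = 0.20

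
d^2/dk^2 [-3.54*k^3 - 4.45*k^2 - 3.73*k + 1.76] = -21.24*k - 8.9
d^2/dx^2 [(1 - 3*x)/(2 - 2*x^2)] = (x^2*(12*x - 4) + (1 - 9*x)*(x^2 - 1))/(x^2 - 1)^3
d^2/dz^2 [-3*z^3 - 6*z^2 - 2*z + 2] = -18*z - 12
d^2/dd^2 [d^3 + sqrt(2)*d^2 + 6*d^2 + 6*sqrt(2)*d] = 6*d + 2*sqrt(2) + 12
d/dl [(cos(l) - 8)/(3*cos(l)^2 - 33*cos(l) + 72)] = sin(l)/(3*(cos(l) - 3)^2)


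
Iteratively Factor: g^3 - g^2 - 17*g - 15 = (g - 5)*(g^2 + 4*g + 3) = (g - 5)*(g + 1)*(g + 3)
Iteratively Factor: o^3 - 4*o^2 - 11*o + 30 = (o - 2)*(o^2 - 2*o - 15) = (o - 2)*(o + 3)*(o - 5)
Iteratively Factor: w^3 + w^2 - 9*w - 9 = (w + 1)*(w^2 - 9) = (w + 1)*(w + 3)*(w - 3)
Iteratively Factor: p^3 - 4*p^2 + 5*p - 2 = (p - 1)*(p^2 - 3*p + 2) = (p - 2)*(p - 1)*(p - 1)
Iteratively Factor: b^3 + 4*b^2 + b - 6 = (b - 1)*(b^2 + 5*b + 6) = (b - 1)*(b + 2)*(b + 3)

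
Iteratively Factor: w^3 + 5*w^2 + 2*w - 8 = (w + 4)*(w^2 + w - 2) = (w - 1)*(w + 4)*(w + 2)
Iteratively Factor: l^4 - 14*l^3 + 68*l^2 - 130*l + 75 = (l - 5)*(l^3 - 9*l^2 + 23*l - 15) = (l - 5)*(l - 3)*(l^2 - 6*l + 5) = (l - 5)*(l - 3)*(l - 1)*(l - 5)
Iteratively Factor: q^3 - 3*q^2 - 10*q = (q)*(q^2 - 3*q - 10) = q*(q + 2)*(q - 5)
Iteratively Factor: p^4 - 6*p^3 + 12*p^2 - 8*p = (p)*(p^3 - 6*p^2 + 12*p - 8) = p*(p - 2)*(p^2 - 4*p + 4) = p*(p - 2)^2*(p - 2)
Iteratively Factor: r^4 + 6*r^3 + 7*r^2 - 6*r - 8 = (r + 1)*(r^3 + 5*r^2 + 2*r - 8) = (r + 1)*(r + 2)*(r^2 + 3*r - 4) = (r - 1)*(r + 1)*(r + 2)*(r + 4)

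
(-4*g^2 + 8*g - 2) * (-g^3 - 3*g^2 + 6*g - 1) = 4*g^5 + 4*g^4 - 46*g^3 + 58*g^2 - 20*g + 2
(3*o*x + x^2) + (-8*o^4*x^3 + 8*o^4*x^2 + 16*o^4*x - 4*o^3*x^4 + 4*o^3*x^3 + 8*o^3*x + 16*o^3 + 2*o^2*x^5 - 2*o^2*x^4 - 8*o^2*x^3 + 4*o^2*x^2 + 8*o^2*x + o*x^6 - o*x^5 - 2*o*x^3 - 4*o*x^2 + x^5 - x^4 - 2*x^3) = -8*o^4*x^3 + 8*o^4*x^2 + 16*o^4*x - 4*o^3*x^4 + 4*o^3*x^3 + 8*o^3*x + 16*o^3 + 2*o^2*x^5 - 2*o^2*x^4 - 8*o^2*x^3 + 4*o^2*x^2 + 8*o^2*x + o*x^6 - o*x^5 - 2*o*x^3 - 4*o*x^2 + 3*o*x + x^5 - x^4 - 2*x^3 + x^2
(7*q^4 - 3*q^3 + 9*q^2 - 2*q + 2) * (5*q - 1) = 35*q^5 - 22*q^4 + 48*q^3 - 19*q^2 + 12*q - 2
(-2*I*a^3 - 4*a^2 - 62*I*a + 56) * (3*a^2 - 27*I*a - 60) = -6*I*a^5 - 66*a^4 + 42*I*a^3 - 1266*a^2 + 2208*I*a - 3360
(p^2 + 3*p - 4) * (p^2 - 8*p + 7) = p^4 - 5*p^3 - 21*p^2 + 53*p - 28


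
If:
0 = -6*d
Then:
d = 0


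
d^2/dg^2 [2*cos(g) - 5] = -2*cos(g)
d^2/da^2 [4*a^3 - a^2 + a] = 24*a - 2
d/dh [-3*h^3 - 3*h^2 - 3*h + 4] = -9*h^2 - 6*h - 3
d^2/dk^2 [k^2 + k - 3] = 2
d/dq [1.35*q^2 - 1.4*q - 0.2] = 2.7*q - 1.4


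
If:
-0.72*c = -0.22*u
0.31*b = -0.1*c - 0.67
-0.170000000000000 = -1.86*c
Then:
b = -2.19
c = 0.09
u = 0.30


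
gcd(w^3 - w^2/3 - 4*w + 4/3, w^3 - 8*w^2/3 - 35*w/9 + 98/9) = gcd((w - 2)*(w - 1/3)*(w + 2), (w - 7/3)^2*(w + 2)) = w + 2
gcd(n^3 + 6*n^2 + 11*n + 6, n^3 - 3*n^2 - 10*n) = n + 2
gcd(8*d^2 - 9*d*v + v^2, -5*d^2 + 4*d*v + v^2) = -d + v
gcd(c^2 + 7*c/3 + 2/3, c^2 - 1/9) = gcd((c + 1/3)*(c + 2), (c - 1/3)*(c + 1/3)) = c + 1/3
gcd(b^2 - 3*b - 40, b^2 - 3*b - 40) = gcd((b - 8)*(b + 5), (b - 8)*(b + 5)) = b^2 - 3*b - 40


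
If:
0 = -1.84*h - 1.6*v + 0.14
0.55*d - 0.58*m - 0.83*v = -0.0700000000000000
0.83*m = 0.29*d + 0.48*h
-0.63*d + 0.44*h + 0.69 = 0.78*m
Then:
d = 0.77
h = -0.43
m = 0.02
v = 0.58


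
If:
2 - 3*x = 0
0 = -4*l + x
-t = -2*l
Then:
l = 1/6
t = 1/3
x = 2/3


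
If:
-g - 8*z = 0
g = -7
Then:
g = -7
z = 7/8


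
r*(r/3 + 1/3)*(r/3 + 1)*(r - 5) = r^4/9 - r^3/9 - 17*r^2/9 - 5*r/3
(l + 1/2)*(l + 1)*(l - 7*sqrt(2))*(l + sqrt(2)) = l^4 - 6*sqrt(2)*l^3 + 3*l^3/2 - 27*l^2/2 - 9*sqrt(2)*l^2 - 21*l - 3*sqrt(2)*l - 7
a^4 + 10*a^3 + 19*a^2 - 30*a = a*(a - 1)*(a + 5)*(a + 6)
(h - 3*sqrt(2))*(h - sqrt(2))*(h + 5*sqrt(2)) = h^3 + sqrt(2)*h^2 - 34*h + 30*sqrt(2)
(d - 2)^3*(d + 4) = d^4 - 2*d^3 - 12*d^2 + 40*d - 32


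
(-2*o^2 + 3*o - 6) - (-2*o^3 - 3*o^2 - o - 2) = 2*o^3 + o^2 + 4*o - 4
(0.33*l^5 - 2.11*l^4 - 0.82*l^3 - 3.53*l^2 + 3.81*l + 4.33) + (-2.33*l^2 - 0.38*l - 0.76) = 0.33*l^5 - 2.11*l^4 - 0.82*l^3 - 5.86*l^2 + 3.43*l + 3.57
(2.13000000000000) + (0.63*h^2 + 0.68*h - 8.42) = 0.63*h^2 + 0.68*h - 6.29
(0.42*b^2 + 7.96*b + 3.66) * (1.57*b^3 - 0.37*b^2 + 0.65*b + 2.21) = 0.6594*b^5 + 12.3418*b^4 + 3.074*b^3 + 4.748*b^2 + 19.9706*b + 8.0886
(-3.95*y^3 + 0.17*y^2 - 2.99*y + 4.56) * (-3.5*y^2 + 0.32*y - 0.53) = 13.825*y^5 - 1.859*y^4 + 12.6129*y^3 - 17.0069*y^2 + 3.0439*y - 2.4168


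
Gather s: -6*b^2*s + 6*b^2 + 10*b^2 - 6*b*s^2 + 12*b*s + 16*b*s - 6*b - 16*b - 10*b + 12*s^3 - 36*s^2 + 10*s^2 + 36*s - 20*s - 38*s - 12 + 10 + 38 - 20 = 16*b^2 - 32*b + 12*s^3 + s^2*(-6*b - 26) + s*(-6*b^2 + 28*b - 22) + 16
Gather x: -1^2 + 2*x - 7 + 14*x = 16*x - 8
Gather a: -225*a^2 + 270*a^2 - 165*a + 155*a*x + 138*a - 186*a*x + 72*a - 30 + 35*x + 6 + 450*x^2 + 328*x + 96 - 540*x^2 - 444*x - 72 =45*a^2 + a*(45 - 31*x) - 90*x^2 - 81*x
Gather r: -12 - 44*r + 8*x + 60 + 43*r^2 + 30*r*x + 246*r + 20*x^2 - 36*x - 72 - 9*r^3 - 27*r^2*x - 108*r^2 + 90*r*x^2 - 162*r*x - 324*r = -9*r^3 + r^2*(-27*x - 65) + r*(90*x^2 - 132*x - 122) + 20*x^2 - 28*x - 24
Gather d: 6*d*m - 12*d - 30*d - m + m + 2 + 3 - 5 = d*(6*m - 42)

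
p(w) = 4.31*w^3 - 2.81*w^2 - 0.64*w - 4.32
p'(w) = 12.93*w^2 - 5.62*w - 0.64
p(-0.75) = -7.24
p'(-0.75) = 10.85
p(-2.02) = -50.02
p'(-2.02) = 63.47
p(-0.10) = -4.29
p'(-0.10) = 0.05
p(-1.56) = -26.52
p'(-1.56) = 39.59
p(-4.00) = -322.56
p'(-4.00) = 228.72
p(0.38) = -4.73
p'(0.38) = -0.91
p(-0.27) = -4.44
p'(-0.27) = 1.82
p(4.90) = 432.14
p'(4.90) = 282.27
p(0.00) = -4.32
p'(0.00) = -0.64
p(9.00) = 2904.30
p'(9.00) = 996.11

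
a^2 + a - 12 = (a - 3)*(a + 4)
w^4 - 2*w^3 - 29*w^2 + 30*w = w*(w - 6)*(w - 1)*(w + 5)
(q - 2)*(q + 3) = q^2 + q - 6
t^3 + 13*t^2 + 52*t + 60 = (t + 2)*(t + 5)*(t + 6)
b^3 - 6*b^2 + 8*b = b*(b - 4)*(b - 2)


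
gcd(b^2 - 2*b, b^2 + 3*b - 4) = 1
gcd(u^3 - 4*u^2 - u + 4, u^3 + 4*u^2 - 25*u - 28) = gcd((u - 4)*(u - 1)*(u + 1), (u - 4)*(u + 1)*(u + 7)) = u^2 - 3*u - 4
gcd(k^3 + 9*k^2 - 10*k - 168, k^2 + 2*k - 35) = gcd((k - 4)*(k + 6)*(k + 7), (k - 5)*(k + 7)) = k + 7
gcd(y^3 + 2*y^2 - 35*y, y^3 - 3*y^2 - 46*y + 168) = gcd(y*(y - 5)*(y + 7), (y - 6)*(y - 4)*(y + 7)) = y + 7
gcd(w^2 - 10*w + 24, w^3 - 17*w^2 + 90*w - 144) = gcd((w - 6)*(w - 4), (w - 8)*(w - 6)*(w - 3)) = w - 6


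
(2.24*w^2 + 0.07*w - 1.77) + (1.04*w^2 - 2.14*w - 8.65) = 3.28*w^2 - 2.07*w - 10.42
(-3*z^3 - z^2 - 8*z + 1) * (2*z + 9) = -6*z^4 - 29*z^3 - 25*z^2 - 70*z + 9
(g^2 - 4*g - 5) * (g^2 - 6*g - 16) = g^4 - 10*g^3 + 3*g^2 + 94*g + 80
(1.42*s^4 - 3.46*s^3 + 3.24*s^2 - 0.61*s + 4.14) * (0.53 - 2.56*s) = -3.6352*s^5 + 9.6102*s^4 - 10.1282*s^3 + 3.2788*s^2 - 10.9217*s + 2.1942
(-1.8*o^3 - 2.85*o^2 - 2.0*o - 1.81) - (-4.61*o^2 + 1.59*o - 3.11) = -1.8*o^3 + 1.76*o^2 - 3.59*o + 1.3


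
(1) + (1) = 2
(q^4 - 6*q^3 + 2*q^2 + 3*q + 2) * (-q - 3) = -q^5 + 3*q^4 + 16*q^3 - 9*q^2 - 11*q - 6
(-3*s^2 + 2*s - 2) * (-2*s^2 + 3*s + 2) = 6*s^4 - 13*s^3 + 4*s^2 - 2*s - 4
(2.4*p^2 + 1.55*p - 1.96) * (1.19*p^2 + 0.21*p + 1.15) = 2.856*p^4 + 2.3485*p^3 + 0.7531*p^2 + 1.3709*p - 2.254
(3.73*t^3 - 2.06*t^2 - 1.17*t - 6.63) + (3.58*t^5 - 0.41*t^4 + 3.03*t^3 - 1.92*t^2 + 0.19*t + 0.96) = 3.58*t^5 - 0.41*t^4 + 6.76*t^3 - 3.98*t^2 - 0.98*t - 5.67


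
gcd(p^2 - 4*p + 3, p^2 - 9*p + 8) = p - 1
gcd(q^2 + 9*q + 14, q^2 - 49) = q + 7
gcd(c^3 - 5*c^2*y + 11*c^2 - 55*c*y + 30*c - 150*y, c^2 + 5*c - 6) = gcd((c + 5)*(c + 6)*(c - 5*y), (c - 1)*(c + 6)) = c + 6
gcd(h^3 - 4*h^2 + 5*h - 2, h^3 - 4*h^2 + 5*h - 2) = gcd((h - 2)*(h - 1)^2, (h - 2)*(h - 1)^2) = h^3 - 4*h^2 + 5*h - 2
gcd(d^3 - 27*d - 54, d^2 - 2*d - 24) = d - 6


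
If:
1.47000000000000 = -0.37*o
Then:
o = -3.97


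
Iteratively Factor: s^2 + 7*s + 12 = (s + 4)*(s + 3)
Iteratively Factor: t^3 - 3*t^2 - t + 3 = (t - 1)*(t^2 - 2*t - 3) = (t - 3)*(t - 1)*(t + 1)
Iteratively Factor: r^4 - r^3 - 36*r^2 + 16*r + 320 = (r - 5)*(r^3 + 4*r^2 - 16*r - 64) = (r - 5)*(r + 4)*(r^2 - 16) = (r - 5)*(r + 4)^2*(r - 4)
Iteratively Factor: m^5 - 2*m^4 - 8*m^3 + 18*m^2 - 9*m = (m - 1)*(m^4 - m^3 - 9*m^2 + 9*m) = (m - 1)^2*(m^3 - 9*m) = (m - 1)^2*(m + 3)*(m^2 - 3*m) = (m - 3)*(m - 1)^2*(m + 3)*(m)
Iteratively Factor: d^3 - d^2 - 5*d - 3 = (d + 1)*(d^2 - 2*d - 3) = (d - 3)*(d + 1)*(d + 1)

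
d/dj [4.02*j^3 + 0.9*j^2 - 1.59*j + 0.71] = 12.06*j^2 + 1.8*j - 1.59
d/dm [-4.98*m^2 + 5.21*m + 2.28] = 5.21 - 9.96*m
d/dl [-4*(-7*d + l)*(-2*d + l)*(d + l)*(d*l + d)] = 4*d*(-14*d^3 - 10*d^2*l - 5*d^2 + 24*d*l^2 + 16*d*l - 4*l^3 - 3*l^2)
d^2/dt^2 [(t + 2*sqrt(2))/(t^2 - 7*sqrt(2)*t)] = 2*(t^3 + 6*sqrt(2)*t^2 - 84*t + 196*sqrt(2))/(t^3*(t^3 - 21*sqrt(2)*t^2 + 294*t - 686*sqrt(2)))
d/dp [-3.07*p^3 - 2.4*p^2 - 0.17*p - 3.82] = -9.21*p^2 - 4.8*p - 0.17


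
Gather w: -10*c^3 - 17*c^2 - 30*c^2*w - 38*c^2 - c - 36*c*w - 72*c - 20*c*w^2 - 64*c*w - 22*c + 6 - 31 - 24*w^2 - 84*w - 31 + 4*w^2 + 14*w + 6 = -10*c^3 - 55*c^2 - 95*c + w^2*(-20*c - 20) + w*(-30*c^2 - 100*c - 70) - 50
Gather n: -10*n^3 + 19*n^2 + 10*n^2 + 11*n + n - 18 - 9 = -10*n^3 + 29*n^2 + 12*n - 27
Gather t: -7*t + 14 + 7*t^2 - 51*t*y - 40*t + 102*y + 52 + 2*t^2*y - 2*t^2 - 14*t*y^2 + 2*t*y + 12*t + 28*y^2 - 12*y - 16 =t^2*(2*y + 5) + t*(-14*y^2 - 49*y - 35) + 28*y^2 + 90*y + 50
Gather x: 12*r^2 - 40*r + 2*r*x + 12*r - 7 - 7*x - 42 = 12*r^2 - 28*r + x*(2*r - 7) - 49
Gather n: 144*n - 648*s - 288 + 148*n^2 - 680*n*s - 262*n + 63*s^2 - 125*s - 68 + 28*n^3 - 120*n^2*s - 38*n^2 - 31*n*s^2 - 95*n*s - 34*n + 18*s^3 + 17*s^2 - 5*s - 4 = 28*n^3 + n^2*(110 - 120*s) + n*(-31*s^2 - 775*s - 152) + 18*s^3 + 80*s^2 - 778*s - 360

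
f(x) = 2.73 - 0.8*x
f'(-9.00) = -0.80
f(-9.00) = 9.93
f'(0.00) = -0.80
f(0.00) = 2.73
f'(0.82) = -0.80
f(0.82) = 2.07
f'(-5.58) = -0.80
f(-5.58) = 7.19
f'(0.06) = -0.80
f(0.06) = 2.68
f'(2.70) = -0.80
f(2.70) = 0.57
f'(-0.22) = -0.80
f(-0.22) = 2.91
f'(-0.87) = -0.80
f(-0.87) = 3.43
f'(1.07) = -0.80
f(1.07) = 1.87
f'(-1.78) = -0.80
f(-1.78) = 4.15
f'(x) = -0.800000000000000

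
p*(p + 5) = p^2 + 5*p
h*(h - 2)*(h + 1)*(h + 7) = h^4 + 6*h^3 - 9*h^2 - 14*h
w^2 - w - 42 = (w - 7)*(w + 6)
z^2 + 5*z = z*(z + 5)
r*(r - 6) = r^2 - 6*r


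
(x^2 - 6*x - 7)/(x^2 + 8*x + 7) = (x - 7)/(x + 7)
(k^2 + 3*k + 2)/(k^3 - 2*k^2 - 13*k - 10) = 1/(k - 5)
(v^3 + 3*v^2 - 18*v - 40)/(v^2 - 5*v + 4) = (v^2 + 7*v + 10)/(v - 1)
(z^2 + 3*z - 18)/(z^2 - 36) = (z - 3)/(z - 6)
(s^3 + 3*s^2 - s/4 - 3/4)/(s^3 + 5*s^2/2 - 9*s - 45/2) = (4*s^2 - 1)/(2*(2*s^2 - s - 15))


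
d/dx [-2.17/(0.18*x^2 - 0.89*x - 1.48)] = (0.7812*x - 1.9313)/(-0.18*x^2 + 0.89*x + 1.48)^2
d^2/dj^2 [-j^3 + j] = -6*j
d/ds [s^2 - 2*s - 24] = 2*s - 2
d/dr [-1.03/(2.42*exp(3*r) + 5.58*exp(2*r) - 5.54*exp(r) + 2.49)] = (7.4778*exp(2*r) + 11.4948*exp(r) - 5.7062)*exp(r)/(2.42*exp(3*r) + 5.58*exp(2*r) - 5.54*exp(r) + 2.49)^2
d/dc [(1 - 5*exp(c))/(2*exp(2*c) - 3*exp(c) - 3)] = ((4*exp(c) - 3)*(5*exp(c) - 1) - 10*exp(2*c) + 15*exp(c) + 15)*exp(c)/(-2*exp(2*c) + 3*exp(c) + 3)^2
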